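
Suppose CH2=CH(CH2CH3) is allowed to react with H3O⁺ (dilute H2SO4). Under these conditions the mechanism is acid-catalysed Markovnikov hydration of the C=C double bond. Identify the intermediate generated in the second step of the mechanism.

oxonium ion

Step 1: Electrophilic addition begins with the π(C=C) electrons forming a bond to the proton of H3O⁺. Following Markovnikov's rule, the resulting cation is secondary. H2O is released.
Step 2: Nucleophilic capture of the cation by H2O produces the protonated alcohol (an oxonium ion).
After step 2 the species present is an oxonium ion.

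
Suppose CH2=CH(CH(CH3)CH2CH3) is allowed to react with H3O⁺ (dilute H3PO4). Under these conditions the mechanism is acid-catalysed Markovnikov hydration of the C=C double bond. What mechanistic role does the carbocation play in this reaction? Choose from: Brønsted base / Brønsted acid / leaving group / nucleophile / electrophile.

Step 3: Nucleophilic capture of the cation by H2O produces the protonated alcohol (an oxonium ion).
The carbocation accepts an electron pair into an empty or π* orbital — it is the electrophile.

electrophile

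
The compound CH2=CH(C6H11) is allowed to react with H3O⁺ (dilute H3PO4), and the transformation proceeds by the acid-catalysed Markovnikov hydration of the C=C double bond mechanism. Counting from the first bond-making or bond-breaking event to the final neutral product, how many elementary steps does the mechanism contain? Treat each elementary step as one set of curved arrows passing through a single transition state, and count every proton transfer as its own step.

Step 1: The π electrons of the C=C bond attack a proton of H3O⁺; Markovnikov addition places the new C–H on the less-substituted alkene carbon, so the positive charge ends up on the more-substituted carbon — a secondary carbocation. H2O is released.
Step 2: A hydride (H with its bonding pair) migrates from the adjacent cyclohexyl carbon to the cationic centre — a 1,2-hydride shift — upgrading the secondary cation to a tertiary one.
Step 3: Nucleophilic capture of the cation by H2O produces the protonated alcohol (an oxonium ion).
Step 4: Proton transfer from the O–H of the oxonium ion to H2O completes the catalytic cycle and yields the alcohol.
Total: 4 elementary steps.

4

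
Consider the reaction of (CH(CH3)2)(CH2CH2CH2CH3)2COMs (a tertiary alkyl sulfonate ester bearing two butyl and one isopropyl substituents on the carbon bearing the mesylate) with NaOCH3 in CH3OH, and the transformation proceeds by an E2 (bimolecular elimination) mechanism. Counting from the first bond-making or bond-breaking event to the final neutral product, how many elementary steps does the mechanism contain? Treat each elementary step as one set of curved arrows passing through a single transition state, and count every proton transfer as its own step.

1

Step 1: In one step, CH3O⁻ pulls off a β-proton, the C–O bond cleaves, and a C=C double bond forms between the α- and β-carbons (E2, anti elimination).
Total: 1 elementary step.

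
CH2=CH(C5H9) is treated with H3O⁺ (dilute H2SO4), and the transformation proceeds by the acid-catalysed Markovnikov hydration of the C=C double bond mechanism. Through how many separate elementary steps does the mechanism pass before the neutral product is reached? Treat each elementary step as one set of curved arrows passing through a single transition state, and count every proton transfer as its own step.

4

Step 1: Electrophilic addition begins with the π(C=C) electrons forming a bond to the proton of H3O⁺. Following Markovnikov's rule, the resulting cation is secondary. H2O is released.
Step 2: Carbocation rearrangement: a 1,2-hydride shift from the adjacent cyclopentyl carbon converts the initially-formed secondary cation into the more stable tertiary cation.
Step 3: A lone pair on the oxygen of H2O attacks the carbocation, forming a C–O bond and an oxonium ion (a protonated alcohol).
Step 4: Proton transfer from the O–H of the oxonium ion to H2O completes the catalytic cycle and yields the alcohol.
Total: 4 elementary steps.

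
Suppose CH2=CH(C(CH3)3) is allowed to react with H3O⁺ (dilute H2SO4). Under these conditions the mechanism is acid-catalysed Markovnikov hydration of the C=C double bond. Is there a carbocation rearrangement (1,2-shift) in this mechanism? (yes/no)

yes

The first-formed carbocation is secondary.
The adjacent tert-butyl carbon has no hydrogen but bears methyl groups; migration of one methyl with its bonding pair (a 1,2-methyl shift) places the charge on a tertiary centre.
Tertiary is more stable than secondary, so the shift occurs.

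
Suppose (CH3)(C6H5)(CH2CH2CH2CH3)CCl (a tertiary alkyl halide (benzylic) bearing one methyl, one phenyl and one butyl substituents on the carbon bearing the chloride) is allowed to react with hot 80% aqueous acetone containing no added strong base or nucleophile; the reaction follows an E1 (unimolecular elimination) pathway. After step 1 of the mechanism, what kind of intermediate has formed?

Step 1: Unassisted departure of Cl⁻ (taking the C–Cl bonding pair) generates a tertiary carbocation.
After step 1 the species present is a tertiary carbocation.

tertiary carbocation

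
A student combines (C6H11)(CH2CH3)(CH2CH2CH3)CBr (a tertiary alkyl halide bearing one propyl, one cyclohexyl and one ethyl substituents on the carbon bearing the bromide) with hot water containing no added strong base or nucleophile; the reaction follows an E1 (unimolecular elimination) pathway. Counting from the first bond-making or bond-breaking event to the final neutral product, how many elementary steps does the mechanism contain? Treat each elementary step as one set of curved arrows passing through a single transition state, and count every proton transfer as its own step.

2

Step 1: Unassisted departure of Br⁻ (taking the C–Br bonding pair) generates a tertiary carbocation.
(No 1,2-shift: no single shift to an adjacent carbon would give a more stable cation.)
Step 2: A weak base (a water molecule from the solvent) removes a proton from a carbon adjacent to the cationic centre; the electrons of that C–H bond become the new π(C=C) bond, giving the alkene.
Total: 2 elementary steps.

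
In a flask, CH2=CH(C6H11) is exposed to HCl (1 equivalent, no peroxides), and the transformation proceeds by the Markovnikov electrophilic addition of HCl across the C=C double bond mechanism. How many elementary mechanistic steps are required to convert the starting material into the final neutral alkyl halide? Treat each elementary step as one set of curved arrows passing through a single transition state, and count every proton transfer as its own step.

Step 1: The π electrons of the C=C bond attack a proton of HCl; Markovnikov addition places the new C–H on the less-substituted alkene carbon, so the positive charge ends up on the more-substituted carbon — a secondary carbocation. The H–Cl bond breaks heterolytically, releasing Cl⁻.
Step 2: A hydride (H with its bonding pair) migrates from the adjacent cyclohexyl carbon to the cationic centre — a 1,2-hydride shift — upgrading the secondary cation to a tertiary one.
Step 3: Cl⁻ captures the cation: a lone pair on Cl⁻ fills the empty p orbital, producing the alkyl halide product.
Total: 3 elementary steps.

3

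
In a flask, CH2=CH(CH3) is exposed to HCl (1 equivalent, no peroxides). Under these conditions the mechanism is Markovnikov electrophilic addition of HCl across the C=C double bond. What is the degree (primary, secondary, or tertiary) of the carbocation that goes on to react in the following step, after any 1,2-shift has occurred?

Step 1: Protonation of the alkene by HCl: the π bond acts as the nucleophile and picks up H⁺, giving the more stable (Markovnikov) secondary carbocation. The H–Cl bond breaks heterolytically, releasing Cl⁻.
No single 1,2-shift to an adjacent carbon would give a more-substituted cation, so no rearrangement occurs.

secondary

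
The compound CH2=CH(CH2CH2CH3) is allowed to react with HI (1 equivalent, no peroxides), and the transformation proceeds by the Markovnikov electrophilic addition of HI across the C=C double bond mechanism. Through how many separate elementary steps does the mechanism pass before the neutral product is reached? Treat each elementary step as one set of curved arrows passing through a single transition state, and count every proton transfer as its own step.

Step 1: Electrophilic addition begins with the π(C=C) electrons forming a bond to the proton of HI. Following Markovnikov's rule, the resulting cation is secondary. The H–I bond breaks heterolytically, releasing I⁻.
(No 1,2-shift: no single shift to an adjacent carbon would give a more stable cation.)
Step 2: Nucleophilic attack by I⁻ on the carbocation completes the addition, giving R–I.
Total: 2 elementary steps.

2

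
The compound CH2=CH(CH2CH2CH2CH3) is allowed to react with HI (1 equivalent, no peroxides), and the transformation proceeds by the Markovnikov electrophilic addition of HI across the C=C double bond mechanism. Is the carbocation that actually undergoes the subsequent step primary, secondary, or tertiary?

Step 1: The π electrons of the C=C bond attack a proton of HI; Markovnikov addition places the new C–H on the less-substituted alkene carbon, so the positive charge ends up on the more-substituted carbon — a secondary carbocation. The H–I bond breaks heterolytically, releasing I⁻.
No single 1,2-shift to an adjacent carbon would give a more-substituted cation, so no rearrangement occurs.

secondary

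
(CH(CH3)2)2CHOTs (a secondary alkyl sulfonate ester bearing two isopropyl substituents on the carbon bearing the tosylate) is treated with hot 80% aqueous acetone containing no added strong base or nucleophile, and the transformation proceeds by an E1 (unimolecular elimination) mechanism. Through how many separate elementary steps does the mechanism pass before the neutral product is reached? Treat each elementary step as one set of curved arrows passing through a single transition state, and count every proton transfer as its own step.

Step 1: Unassisted departure of TsO⁻ (taking the C–O bonding pair) generates a secondary carbocation.
Step 2: A hydride (H with its bonding pair) migrates from the adjacent isopropyl carbon to the cationic centre — a 1,2-hydride shift — upgrading the secondary cation to a tertiary one.
Step 3: Loss of a β-proton to a water molecule of the solvent: the C–H bonding pair collapses toward the cationic carbon to form the C=C π bond, yielding the alkene.
Total: 3 elementary steps.

3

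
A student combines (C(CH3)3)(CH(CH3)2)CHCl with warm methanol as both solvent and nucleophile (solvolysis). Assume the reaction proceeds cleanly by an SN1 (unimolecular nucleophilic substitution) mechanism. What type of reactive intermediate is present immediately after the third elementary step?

Step 1: Unassisted departure of Cl⁻ (taking the C–Cl bonding pair) generates a secondary carbocation.
Step 2: A 1,2-hydride shift from the adjacent isopropyl carbon moves the positive charge from the secondary centre to an adjacent carbon, generating a more stable tertiary carbocation.
Step 3: CH3OH donates an oxygen lone pair into the empty p orbital of the cation, giving a protonated ether (an oxonium ion).
After step 3 the species present is an oxonium ion.

oxonium ion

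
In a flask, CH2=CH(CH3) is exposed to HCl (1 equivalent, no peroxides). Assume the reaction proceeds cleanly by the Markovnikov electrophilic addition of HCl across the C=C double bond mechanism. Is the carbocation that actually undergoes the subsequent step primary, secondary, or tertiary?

secondary

Step 1: Electrophilic addition begins with the π(C=C) electrons forming a bond to the proton of HCl. Following Markovnikov's rule, the resulting cation is secondary. The H–Cl bond breaks heterolytically, releasing Cl⁻.
No single 1,2-shift to an adjacent carbon would give a more-substituted cation, so no rearrangement occurs.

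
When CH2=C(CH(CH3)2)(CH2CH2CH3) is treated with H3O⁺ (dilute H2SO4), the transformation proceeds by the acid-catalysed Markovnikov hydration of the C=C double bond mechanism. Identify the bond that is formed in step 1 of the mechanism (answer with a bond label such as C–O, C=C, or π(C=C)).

Step 1: The π electrons of the C=C bond attack a proton of H3O⁺; Markovnikov addition places the new C–H on the less-substituted alkene carbon, so the positive charge ends up on the more-substituted carbon — a tertiary carbocation. H2O is released.
The bond formed in this step is the C–H bond.

C–H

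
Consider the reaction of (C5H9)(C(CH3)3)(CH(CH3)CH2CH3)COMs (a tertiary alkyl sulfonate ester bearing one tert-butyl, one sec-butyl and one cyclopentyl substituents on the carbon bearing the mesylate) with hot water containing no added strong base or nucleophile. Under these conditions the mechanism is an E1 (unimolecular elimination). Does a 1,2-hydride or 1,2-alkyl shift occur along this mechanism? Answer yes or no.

The first-formed carbocation is tertiary.
No single 1,2-shift to an adjacent carbon would produce a more-substituted cation than the one already present, so no rearrangement occurs.

no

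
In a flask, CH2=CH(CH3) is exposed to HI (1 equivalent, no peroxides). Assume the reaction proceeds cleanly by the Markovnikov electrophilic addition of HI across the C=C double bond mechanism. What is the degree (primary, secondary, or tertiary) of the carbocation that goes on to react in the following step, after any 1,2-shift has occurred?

secondary

Step 1: The π electrons of the C=C bond attack a proton of HI; Markovnikov addition places the new C–H on the less-substituted alkene carbon, so the positive charge ends up on the more-substituted carbon — a secondary carbocation. The H–I bond breaks heterolytically, releasing I⁻.
No single 1,2-shift to an adjacent carbon would give a more-substituted cation, so no rearrangement occurs.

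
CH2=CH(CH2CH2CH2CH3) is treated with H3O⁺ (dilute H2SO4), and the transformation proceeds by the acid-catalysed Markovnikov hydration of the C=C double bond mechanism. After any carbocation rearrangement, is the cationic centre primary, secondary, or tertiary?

Step 1: Electrophilic addition begins with the π(C=C) electrons forming a bond to the proton of H3O⁺. Following Markovnikov's rule, the resulting cation is secondary. H2O is released.
No single 1,2-shift to an adjacent carbon would give a more-substituted cation, so no rearrangement occurs.

secondary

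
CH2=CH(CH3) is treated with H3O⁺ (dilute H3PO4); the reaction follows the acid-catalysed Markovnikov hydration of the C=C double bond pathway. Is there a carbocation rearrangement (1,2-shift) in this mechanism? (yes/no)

The first-formed carbocation is secondary.
No single 1,2-shift to an adjacent carbon would produce a more-substituted cation than the one already present, so no rearrangement occurs.

no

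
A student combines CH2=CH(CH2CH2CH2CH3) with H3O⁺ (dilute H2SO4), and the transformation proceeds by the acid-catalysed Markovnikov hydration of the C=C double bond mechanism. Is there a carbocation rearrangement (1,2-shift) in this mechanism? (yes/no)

no

The first-formed carbocation is secondary.
No single 1,2-shift to an adjacent carbon would produce a more-substituted cation than the one already present, so no rearrangement occurs.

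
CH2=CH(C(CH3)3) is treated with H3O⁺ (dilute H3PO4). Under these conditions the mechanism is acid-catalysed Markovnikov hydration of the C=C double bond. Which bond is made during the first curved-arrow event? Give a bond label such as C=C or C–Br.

C–H

Step 1: Electrophilic addition begins with the π(C=C) electrons forming a bond to the proton of H3O⁺. Following Markovnikov's rule, the resulting cation is secondary. H2O is released.
The bond formed in this step is the C–H bond.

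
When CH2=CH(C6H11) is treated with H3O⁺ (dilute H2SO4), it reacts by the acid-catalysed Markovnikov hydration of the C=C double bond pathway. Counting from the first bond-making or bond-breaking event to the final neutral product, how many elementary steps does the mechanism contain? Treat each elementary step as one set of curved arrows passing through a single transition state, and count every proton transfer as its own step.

Step 1: Electrophilic addition begins with the π(C=C) electrons forming a bond to the proton of H3O⁺. Following Markovnikov's rule, the resulting cation is secondary. H2O is released.
Step 2: Carbocation rearrangement: a 1,2-hydride shift from the adjacent cyclohexyl carbon converts the initially-formed secondary cation into the more stable tertiary cation.
Step 3: Water acts as the nucleophile: an oxygen lone pair bonds to the cationic carbon, giving an oxonium-ion intermediate.
Step 4: Proton transfer from the O–H of the oxonium ion to H2O completes the catalytic cycle and yields the alcohol.
Total: 4 elementary steps.

4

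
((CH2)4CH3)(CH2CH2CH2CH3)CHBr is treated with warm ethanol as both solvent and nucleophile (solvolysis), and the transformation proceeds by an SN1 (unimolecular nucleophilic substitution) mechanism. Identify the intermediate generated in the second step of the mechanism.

Step 1: Rate-determining heterolysis of the C–Br bond gives Br⁻ and a secondary carbocation.
Step 2: Nucleophilic capture: the oxygen of CH3CH2OH bonds to the cationic carbon, producing an oxonium-ion intermediate.
After step 2 the species present is an oxonium ion.

oxonium ion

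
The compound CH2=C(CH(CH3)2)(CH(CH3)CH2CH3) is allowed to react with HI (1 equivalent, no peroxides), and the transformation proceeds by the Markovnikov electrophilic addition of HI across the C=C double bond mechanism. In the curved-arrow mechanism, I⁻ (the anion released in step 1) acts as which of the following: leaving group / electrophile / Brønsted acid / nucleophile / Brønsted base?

Step 2: Nucleophilic attack by I⁻ on the carbocation completes the addition, giving R–I.
I⁻ (the anion released in step 1) donates an electron pair to form a new σ-bond to carbon — it is the nucleophile.

nucleophile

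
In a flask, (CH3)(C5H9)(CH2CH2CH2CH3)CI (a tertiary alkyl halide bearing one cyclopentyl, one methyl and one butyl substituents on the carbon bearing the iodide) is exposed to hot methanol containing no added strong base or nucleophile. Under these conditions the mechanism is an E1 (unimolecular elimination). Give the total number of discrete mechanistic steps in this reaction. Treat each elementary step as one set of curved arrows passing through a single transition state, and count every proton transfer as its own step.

2

Step 1: Rate-determining heterolysis of the C–I bond gives I⁻ and a tertiary carbocation.
(No 1,2-shift: no single shift to an adjacent carbon would give a more stable cation.)
Step 2: A methanol molecule (solvent) deprotonates a β-carbon; as the C–H bond breaks, those electrons form the new alkene π bond.
Total: 2 elementary steps.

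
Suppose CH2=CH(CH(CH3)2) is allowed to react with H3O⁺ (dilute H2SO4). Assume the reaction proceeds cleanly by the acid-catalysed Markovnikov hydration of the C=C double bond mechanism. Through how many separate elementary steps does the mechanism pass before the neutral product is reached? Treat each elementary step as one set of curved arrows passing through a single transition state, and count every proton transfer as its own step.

Step 1: The π electrons of the C=C bond attack a proton of H3O⁺; Markovnikov addition places the new C–H on the less-substituted alkene carbon, so the positive charge ends up on the more-substituted carbon — a secondary carbocation. H2O is released.
Step 2: A 1,2-hydride shift from the adjacent isopropyl carbon moves the positive charge from the secondary centre to an adjacent carbon, generating a more stable tertiary carbocation.
Step 3: Nucleophilic capture of the cation by H2O produces the protonated alcohol (an oxonium ion).
Step 4: Deprotonation of the oxonium ion by a water molecule delivers the neutral alcohol and regenerates the acid catalyst.
Total: 4 elementary steps.

4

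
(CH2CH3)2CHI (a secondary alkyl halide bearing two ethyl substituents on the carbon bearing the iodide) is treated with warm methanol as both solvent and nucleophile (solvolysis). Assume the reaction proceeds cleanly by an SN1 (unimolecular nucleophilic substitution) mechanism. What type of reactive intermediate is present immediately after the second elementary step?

oxonium ion

Step 1: Unassisted departure of I⁻ (taking the C–I bonding pair) generates a secondary carbocation.
Step 2: CH3OH donates an oxygen lone pair into the empty p orbital of the cation, giving a protonated ether (an oxonium ion).
After step 2 the species present is an oxonium ion.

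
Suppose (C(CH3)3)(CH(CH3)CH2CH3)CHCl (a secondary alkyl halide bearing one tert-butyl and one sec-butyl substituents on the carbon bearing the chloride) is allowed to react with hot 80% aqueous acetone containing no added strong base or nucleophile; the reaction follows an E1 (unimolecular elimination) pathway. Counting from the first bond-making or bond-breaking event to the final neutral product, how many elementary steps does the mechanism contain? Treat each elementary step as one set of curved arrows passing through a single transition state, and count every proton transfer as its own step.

3

Step 1: The C–Cl bond breaks with both electrons going to the chloride; Cl⁻ leaves and a secondary carbocation remains.
Step 2: A 1,2-hydride shift from the adjacent sec-butyl carbon moves the positive charge from the secondary centre to an adjacent carbon, generating a more stable tertiary carbocation.
Step 3: A weak base (a water molecule from the solvent) removes a proton from a carbon adjacent to the cationic centre; the electrons of that C–H bond become the new π(C=C) bond, giving the alkene.
Total: 3 elementary steps.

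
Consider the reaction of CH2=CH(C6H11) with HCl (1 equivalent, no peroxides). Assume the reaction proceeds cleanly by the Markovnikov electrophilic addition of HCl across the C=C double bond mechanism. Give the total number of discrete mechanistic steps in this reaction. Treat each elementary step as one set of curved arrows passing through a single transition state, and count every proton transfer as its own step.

3

Step 1: The π electrons of the C=C bond attack a proton of HCl; Markovnikov addition places the new C–H on the less-substituted alkene carbon, so the positive charge ends up on the more-substituted carbon — a secondary carbocation. The H–Cl bond breaks heterolytically, releasing Cl⁻.
Step 2: Carbocation rearrangement: a 1,2-hydride shift from the adjacent cyclohexyl carbon converts the initially-formed secondary cation into the more stable tertiary cation.
Step 3: Cl⁻ captures the cation: a lone pair on Cl⁻ fills the empty p orbital, producing the alkyl halide product.
Total: 3 elementary steps.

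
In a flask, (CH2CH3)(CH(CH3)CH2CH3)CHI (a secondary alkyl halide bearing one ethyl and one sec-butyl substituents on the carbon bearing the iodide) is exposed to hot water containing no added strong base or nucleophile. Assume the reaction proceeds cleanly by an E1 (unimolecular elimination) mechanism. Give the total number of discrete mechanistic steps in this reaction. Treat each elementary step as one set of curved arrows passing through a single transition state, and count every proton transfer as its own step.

3

Step 1: Ionisation: the C–I σ-bond cleaves heterolytically; both bonding electrons depart with I⁻, leaving a secondary carbocation at the α-carbon.
Step 2: A hydride (H with its bonding pair) migrates from the adjacent sec-butyl carbon to the cationic centre — a 1,2-hydride shift — upgrading the secondary cation to a tertiary one.
Step 3: A water molecule (solvent) deprotonates a β-carbon; as the C–H bond breaks, those electrons form the new alkene π bond.
Total: 3 elementary steps.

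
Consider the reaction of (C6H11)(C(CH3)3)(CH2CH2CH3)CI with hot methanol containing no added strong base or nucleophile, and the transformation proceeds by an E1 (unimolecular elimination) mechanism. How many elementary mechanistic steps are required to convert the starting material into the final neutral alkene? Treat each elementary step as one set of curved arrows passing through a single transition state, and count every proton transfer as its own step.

Step 1: Unassisted departure of I⁻ (taking the C–I bonding pair) generates a tertiary carbocation.
(No 1,2-shift: no single shift to an adjacent carbon would give a more stable cation.)
Step 2: A methanol molecule (solvent) deprotonates a β-carbon; as the C–H bond breaks, those electrons form the new alkene π bond.
Total: 2 elementary steps.

2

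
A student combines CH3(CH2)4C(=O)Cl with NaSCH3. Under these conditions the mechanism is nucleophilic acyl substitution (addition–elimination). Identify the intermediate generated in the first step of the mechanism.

Step 1: Nucleophilic addition of CH3S⁻ to the acyl carbon breaks the π(C=O) bond and yields a tetrahedral, anionic intermediate.
After step 1 the species present is a tetrahedral intermediate.

tetrahedral intermediate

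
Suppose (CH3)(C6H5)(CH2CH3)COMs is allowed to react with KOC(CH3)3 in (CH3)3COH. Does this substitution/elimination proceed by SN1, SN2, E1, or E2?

Conditions: a strong/bulky base with a tertiary substrate bearing a β-hydrogen.
These conditions are the textbook signature of the E2 pathway.
A strong (often hindered) base removes a β-H in concert with loss of the leaving group — bimolecular elimination.

E2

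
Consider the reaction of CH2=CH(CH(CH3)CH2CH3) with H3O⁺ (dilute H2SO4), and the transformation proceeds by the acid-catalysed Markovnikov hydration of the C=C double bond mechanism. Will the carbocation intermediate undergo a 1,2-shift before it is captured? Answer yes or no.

yes

The first-formed carbocation is secondary.
The adjacent sec-butyl carbon already bears 2 other carbon substituents and has a hydrogen to migrate; after a 1,2-hydride shift from that carbon the positive charge sits on a tertiary centre.
Tertiary is more stable than secondary, so the shift occurs.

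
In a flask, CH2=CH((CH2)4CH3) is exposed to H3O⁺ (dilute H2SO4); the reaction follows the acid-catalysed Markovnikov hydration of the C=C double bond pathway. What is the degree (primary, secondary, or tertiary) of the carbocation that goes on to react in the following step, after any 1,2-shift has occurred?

secondary

Step 1: The π electrons of the C=C bond attack a proton of H3O⁺; Markovnikov addition places the new C–H on the less-substituted alkene carbon, so the positive charge ends up on the more-substituted carbon — a secondary carbocation. H2O is released.
No single 1,2-shift to an adjacent carbon would give a more-substituted cation, so no rearrangement occurs.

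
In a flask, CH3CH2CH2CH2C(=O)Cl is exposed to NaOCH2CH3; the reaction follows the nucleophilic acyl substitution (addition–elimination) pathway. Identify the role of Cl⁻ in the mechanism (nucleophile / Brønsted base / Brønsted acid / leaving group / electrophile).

leaving group

Step 2: Collapse of the tetrahedral intermediate: the alkoxide oxygen pushes its lone pair back to re-form C=O while Cl⁻ leaves.
Cl⁻ departs with both electrons of the breaking σ-bond — that is the definition of a leaving group.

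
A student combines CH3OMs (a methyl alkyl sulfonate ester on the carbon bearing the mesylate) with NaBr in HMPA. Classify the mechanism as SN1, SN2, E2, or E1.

SN2

Conditions: a methyl substrate with a strong nucleophile in the polar aprotic solvent HMPA.
These conditions are the textbook signature of the SN2 pathway.
An unhindered substrate with a strong nucleophile in a polar aprotic solvent favours one-step backside displacement.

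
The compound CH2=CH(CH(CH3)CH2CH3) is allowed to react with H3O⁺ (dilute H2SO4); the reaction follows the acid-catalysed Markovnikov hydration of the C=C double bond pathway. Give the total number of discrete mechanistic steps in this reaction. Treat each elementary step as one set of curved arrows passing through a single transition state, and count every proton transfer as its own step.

4

Step 1: Protonation of the alkene by H3O⁺: the π bond acts as the nucleophile and picks up H⁺, giving the more stable (Markovnikov) secondary carbocation. H2O is released.
Step 2: A hydride (H with its bonding pair) migrates from the adjacent sec-butyl carbon to the cationic centre — a 1,2-hydride shift — upgrading the secondary cation to a tertiary one.
Step 3: A lone pair on the oxygen of H2O attacks the carbocation, forming a C–O bond and an oxonium ion (a protonated alcohol).
Step 4: Proton transfer from the O–H of the oxonium ion to H2O completes the catalytic cycle and yields the alcohol.
Total: 4 elementary steps.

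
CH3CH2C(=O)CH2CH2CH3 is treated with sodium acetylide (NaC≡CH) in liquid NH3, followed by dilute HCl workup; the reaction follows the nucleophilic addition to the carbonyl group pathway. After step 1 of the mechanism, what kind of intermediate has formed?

tetrahedral alkoxide intermediate

Step 1: HC≡C⁻ attacks the sp² carbonyl carbon; the C=O π bond breaks and the electrons end up as a lone pair on the alkoxide oxygen of the tetrahedral intermediate.
After step 1 the species present is a tetrahedral alkoxide intermediate.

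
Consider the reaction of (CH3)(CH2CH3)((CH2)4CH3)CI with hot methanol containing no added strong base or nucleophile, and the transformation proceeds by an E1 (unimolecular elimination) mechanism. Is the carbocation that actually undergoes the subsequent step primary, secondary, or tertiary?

tertiary

Step 1: Rate-determining heterolysis of the C–I bond gives I⁻ and a tertiary carbocation.
No single 1,2-shift to an adjacent carbon would give a more-substituted cation, so no rearrangement occurs.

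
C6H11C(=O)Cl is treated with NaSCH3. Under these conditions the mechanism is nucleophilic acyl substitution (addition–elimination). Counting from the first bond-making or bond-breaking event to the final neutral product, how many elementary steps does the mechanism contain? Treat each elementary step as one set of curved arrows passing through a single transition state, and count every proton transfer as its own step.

2

Step 1: A lone pair on the S of CH3S⁻ attacks the electrophilic acyl carbon; the π(C=O) electrons move onto oxygen, giving a tetrahedral intermediate.
Step 2: An oxygen lone pair re-forms the C=O π bond as the C–Cl σ-bond breaks; Cl⁻ is expelled.
Total: 2 elementary steps.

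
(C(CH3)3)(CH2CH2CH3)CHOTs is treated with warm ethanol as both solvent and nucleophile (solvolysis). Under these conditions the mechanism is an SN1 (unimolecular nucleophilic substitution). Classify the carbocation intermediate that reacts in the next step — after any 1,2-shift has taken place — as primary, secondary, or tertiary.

Step 1: Ionisation: the C–O σ-bond cleaves heterolytically; both bonding electrons depart with TsO⁻, leaving a secondary carbocation at the α-carbon.
Step 2: A 1,2-methyl shift from the adjacent tert-butyl carbon moves the positive charge from the secondary centre to an adjacent carbon, generating a more stable tertiary carbocation.
The cation rearranges from secondary to tertiary via a 1,2-methyl shift from the adjacent tert-butyl carbon; the tertiary cation is what reacts next.

tertiary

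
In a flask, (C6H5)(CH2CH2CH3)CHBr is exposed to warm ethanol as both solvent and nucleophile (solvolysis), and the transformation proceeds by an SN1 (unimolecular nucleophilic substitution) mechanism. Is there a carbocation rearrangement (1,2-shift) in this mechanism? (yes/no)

no

The first-formed carbocation is secondary.
No single 1,2-shift to an adjacent carbon would produce a more-substituted cation than the one already present, so no rearrangement occurs.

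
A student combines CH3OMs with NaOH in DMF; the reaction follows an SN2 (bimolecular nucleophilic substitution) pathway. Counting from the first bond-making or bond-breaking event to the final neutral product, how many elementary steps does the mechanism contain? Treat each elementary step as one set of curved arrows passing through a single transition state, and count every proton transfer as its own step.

Step 1: The hydroxide nucleophile donates a lone pair from O to the α-carbon in a backside attack; simultaneously the C–O σ-bond breaks and both of its electrons leave with MsO⁻. One concerted step with inversion of configuration.
Total: 1 elementary step.

1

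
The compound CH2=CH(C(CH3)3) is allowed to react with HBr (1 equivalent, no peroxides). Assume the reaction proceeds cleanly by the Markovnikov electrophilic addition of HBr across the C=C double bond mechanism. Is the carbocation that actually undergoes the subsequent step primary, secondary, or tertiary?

Step 1: The π electrons of the C=C bond attack a proton of HBr; Markovnikov addition places the new C–H on the less-substituted alkene carbon, so the positive charge ends up on the more-substituted carbon — a secondary carbocation. The H–Br bond breaks heterolytically, releasing Br⁻.
Step 2: A methyl group with its bonding pair migrates from the adjacent tert-butyl carbon to the cationic centre — a 1,2-methyl shift — upgrading the secondary cation to a tertiary one.
The cation rearranges from secondary to tertiary via a 1,2-methyl shift from the adjacent tert-butyl carbon; the tertiary cation is what reacts next.

tertiary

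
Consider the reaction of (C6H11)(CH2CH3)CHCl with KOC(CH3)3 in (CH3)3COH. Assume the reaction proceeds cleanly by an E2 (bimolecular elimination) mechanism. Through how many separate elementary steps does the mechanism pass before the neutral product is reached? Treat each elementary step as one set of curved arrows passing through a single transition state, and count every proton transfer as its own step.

Step 1: The strong base (CH3)3CO⁻ removes a β-hydrogen; in the same concerted event the electrons of the breaking C–H bond form the new π(C=C) bond and the C–Cl σ-bond breaks, expelling Cl⁻. Anti-periplanar geometry; one transition state.
Total: 1 elementary step.

1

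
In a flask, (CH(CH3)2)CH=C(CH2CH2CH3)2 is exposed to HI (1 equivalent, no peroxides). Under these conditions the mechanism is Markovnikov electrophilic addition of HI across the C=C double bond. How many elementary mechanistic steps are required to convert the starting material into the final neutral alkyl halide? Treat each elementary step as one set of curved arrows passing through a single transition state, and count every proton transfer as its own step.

2

Step 1: Protonation of the alkene by HI: the π bond acts as the nucleophile and picks up H⁺, giving the more stable (Markovnikov) tertiary carbocation. The H–I bond breaks heterolytically, releasing I⁻.
(No 1,2-shift: no single shift to an adjacent carbon would give a more stable cation.)
Step 2: The I⁻ anion donates a lone pair to the carbocation, forming the new C–I σ-bond and giving the neutral alkyl halide.
Total: 2 elementary steps.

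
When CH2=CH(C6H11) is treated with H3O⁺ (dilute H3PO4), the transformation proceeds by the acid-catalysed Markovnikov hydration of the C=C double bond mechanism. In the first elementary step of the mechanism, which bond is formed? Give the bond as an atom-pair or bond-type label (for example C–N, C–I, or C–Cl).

C–H

Step 1: Protonation of the alkene by H3O⁺: the π bond acts as the nucleophile and picks up H⁺, giving the more stable (Markovnikov) secondary carbocation. H2O is released.
The bond formed in this step is the C–H bond.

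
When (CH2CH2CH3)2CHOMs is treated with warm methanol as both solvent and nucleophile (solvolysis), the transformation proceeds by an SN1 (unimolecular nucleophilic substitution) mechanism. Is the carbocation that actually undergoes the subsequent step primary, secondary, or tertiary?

Step 1: Ionisation: the C–O σ-bond cleaves heterolytically; both bonding electrons depart with MsO⁻, leaving a secondary carbocation at the α-carbon.
No single 1,2-shift to an adjacent carbon would give a more-substituted cation, so no rearrangement occurs.

secondary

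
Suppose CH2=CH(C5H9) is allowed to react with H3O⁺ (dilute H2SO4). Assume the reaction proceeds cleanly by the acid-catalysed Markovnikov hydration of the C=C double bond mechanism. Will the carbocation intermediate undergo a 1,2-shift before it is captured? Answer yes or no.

The first-formed carbocation is secondary.
The adjacent cyclopentyl carbon already bears 2 other carbon substituents and has a hydrogen to migrate; after a 1,2-hydride shift from that carbon the positive charge sits on a tertiary centre.
Tertiary is more stable than secondary, so the shift occurs.

yes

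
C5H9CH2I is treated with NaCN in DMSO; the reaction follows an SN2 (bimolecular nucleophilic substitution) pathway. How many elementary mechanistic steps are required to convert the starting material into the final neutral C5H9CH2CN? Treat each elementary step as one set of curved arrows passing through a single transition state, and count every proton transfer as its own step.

1

Step 1: CN⁻ attacks the back face of the α-carbon while I⁻ departs with the C–I bonding pair — a single concerted displacement through a pentacoordinate transition state.
Total: 1 elementary step.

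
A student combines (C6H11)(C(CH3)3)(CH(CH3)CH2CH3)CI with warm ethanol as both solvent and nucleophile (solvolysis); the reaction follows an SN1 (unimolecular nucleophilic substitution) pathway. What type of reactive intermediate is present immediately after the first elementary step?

tertiary carbocation

Step 1: Ionisation: the C–I σ-bond cleaves heterolytically; both bonding electrons depart with I⁻, leaving a tertiary carbocation at the α-carbon.
After step 1 the species present is a tertiary carbocation.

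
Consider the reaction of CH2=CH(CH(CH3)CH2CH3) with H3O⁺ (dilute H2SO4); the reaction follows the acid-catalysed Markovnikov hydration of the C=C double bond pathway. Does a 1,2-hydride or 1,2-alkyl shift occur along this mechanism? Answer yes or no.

yes

The first-formed carbocation is secondary.
The adjacent sec-butyl carbon already bears 2 other carbon substituents and has a hydrogen to migrate; after a 1,2-hydride shift from that carbon the positive charge sits on a tertiary centre.
Tertiary is more stable than secondary, so the shift occurs.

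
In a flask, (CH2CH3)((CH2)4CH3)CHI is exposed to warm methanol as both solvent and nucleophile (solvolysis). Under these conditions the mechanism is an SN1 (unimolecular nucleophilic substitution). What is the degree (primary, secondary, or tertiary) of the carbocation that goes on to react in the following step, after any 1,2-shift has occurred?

secondary

Step 1: Rate-determining heterolysis of the C–I bond gives I⁻ and a secondary carbocation.
No single 1,2-shift to an adjacent carbon would give a more-substituted cation, so no rearrangement occurs.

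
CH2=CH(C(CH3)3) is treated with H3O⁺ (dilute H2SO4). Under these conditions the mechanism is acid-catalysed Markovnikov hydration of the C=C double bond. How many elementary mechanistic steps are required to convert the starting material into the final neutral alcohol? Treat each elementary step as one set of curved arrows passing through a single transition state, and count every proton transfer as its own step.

Step 1: The π electrons of the C=C bond attack a proton of H3O⁺; Markovnikov addition places the new C–H on the less-substituted alkene carbon, so the positive charge ends up on the more-substituted carbon — a secondary carbocation. H2O is released.
Step 2: A 1,2-methyl shift from the adjacent tert-butyl carbon moves the positive charge from the secondary centre to an adjacent carbon, generating a more stable tertiary carbocation.
Step 3: Water acts as the nucleophile: an oxygen lone pair bonds to the cationic carbon, giving an oxonium-ion intermediate.
Step 4: H2O removes a proton from the oxonium oxygen, regenerating H3O⁺ and giving the neutral alcohol.
Total: 4 elementary steps.

4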